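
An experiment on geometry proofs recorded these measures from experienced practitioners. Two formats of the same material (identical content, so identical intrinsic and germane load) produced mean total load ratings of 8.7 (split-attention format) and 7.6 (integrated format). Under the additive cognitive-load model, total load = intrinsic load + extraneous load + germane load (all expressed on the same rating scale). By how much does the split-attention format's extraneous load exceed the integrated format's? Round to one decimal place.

Intrinsic and germane load are equal across formats, so the difference in total load equals the difference in extraneous load.
Extraneous-load difference = 8.7 − 7.6 = 1.1.

1.1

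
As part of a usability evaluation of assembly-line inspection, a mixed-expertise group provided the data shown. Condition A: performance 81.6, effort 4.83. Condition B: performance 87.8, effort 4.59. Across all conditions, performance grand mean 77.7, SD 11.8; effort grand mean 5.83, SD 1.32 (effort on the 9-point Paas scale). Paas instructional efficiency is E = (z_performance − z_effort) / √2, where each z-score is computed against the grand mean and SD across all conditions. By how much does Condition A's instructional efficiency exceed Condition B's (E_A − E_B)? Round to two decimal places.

Condition A: z_P = (81.6 − 77.7)/11.8 = 0.3305; z_E = (4.83 − 5.83)/1.32 = -0.7576; E_A = (0.3305 − (-0.7576))/√2 = 0.7694.
Condition B: z_P = (87.8 − 77.7)/11.8 = 0.8559; z_E = (4.59 − 5.83)/1.32 = -0.9394; E_B = (0.8559 − (-0.9394))/√2 = 1.2695.
E_A − E_B = 0.7694 − 1.2695 = -0.5001 ≈ -0.50.

-0.50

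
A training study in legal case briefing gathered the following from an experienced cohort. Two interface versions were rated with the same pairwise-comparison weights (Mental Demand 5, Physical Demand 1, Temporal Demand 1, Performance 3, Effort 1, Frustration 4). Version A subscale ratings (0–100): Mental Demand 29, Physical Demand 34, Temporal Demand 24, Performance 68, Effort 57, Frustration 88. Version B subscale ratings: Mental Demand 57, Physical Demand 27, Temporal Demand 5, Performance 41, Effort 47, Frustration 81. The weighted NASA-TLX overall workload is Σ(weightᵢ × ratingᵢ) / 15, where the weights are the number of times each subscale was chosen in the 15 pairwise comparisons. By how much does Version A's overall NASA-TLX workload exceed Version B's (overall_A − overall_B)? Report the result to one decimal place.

0.3

Version A weighted sum = 5·29 + 1·34 + 1·24 + 3·68 + 1·57 + 4·88 = 145 + 34 + 24 + 204 + 57 + 352 = 816; overall_A = 816/15 = 54.4000.
Version B weighted sum = 5·57 + 1·27 + 1·5 + 3·41 + 1·47 + 4·81 = 285 + 27 + 5 + 123 + 47 + 324 = 811; overall_B = 811/15 = 54.0667.
Difference = 54.4000 − 54.0667 = 0.3333 ≈ 0.3.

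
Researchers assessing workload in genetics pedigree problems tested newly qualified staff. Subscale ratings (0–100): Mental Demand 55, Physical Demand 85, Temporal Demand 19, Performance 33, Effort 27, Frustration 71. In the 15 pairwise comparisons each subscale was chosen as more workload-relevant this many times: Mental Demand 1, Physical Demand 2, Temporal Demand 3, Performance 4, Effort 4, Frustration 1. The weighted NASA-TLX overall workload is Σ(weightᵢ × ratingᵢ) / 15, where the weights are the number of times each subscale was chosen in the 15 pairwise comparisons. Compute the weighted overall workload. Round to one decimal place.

The tallies are the weights (they sum to 15).
Weighted sum = 1·55 + 2·85 + 3·19 + 4·33 + 4·27 + 1·71
            = 55 + 170 + 57 + 132 + 108 + 71 = 593.
Overall workload = 593 / 15 = 39.5333 ≈ 39.5.

39.5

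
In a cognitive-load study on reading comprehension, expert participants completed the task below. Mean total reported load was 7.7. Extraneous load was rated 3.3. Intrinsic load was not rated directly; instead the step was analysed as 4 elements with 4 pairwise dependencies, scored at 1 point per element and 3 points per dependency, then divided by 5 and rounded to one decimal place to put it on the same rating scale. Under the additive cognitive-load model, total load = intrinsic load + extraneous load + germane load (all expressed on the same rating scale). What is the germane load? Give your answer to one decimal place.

Intrinsic (element-interactivity): (4 × 1 + 4 × 3) / 5 = 16 / 5 = 3.2000 → 3.2.
germane load = total − intrinsic − extraneous
             = 7.7 − 3.2 − 3.3 = 1.2.

1.2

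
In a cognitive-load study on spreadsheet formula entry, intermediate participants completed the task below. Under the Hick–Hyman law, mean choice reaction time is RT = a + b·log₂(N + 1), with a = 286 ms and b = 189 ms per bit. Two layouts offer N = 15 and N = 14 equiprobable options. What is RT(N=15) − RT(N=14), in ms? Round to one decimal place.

17.6

RT(15) = 286 + 189·log₂(16) = 286 + 189·4.0000 = 1042.0000 ms.
RT(14) = 286 + 189·log₂(15) = 286 + 189·3.9069 = 1024.4041 ms.
Difference = 1042.0000 − 1024.4041 = 17.5959 ≈ 17.6 ms.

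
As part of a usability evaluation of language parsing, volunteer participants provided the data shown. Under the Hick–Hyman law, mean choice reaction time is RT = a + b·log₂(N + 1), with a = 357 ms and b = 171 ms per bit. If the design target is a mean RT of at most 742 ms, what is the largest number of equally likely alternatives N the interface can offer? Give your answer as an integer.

3

Set 357 + 171·log₂(N + 1) ≤ 742.
log₂(N + 1) ≤ (742 − 357) / 171 = 2.2515.
N + 1 ≤ 2^2.2515 = 4.7618.
N ≤ 3.7618, so the largest integer N is 3.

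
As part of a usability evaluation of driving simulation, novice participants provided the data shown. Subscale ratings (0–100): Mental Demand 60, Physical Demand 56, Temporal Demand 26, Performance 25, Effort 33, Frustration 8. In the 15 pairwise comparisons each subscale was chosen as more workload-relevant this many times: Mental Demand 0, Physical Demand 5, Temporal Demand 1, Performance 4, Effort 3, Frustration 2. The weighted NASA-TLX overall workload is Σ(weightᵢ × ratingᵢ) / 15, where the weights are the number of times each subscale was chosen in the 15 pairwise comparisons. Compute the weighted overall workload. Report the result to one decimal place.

The tallies are the weights (they sum to 15).
Weighted sum = 0·60 + 5·56 + 1·26 + 4·25 + 3·33 + 2·8
            = 0 + 280 + 26 + 100 + 99 + 16 = 521.
Overall workload = 521 / 15 = 34.7333 ≈ 34.7.

34.7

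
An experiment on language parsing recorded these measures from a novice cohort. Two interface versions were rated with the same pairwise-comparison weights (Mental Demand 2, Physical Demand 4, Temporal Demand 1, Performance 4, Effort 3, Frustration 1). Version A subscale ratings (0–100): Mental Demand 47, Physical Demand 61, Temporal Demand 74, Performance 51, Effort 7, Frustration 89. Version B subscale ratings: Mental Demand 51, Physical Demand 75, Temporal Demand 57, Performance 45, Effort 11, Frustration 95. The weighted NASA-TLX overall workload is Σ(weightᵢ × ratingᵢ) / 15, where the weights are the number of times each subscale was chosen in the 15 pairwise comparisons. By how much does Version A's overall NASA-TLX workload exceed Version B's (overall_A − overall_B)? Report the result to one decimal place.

-2.7

Version A weighted sum = 2·47 + 4·61 + 1·74 + 4·51 + 3·7 + 1·89 = 94 + 244 + 74 + 204 + 21 + 89 = 726; overall_A = 726/15 = 48.4000.
Version B weighted sum = 2·51 + 4·75 + 1·57 + 4·45 + 3·11 + 1·95 = 102 + 300 + 57 + 180 + 33 + 95 = 767; overall_B = 767/15 = 51.1333.
Difference = 48.4000 − 51.1333 = -2.7333 ≈ -2.7.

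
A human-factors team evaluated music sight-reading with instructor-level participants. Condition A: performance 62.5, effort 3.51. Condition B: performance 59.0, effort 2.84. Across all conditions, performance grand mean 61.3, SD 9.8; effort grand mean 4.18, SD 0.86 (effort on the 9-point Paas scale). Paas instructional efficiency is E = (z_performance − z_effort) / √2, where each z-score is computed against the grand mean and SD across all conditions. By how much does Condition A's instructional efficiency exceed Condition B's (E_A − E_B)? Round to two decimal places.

-0.30

Condition A: z_P = (62.5 − 61.3)/9.8 = 0.1224; z_E = (3.51 − 4.18)/0.86 = -0.7791; E_A = (0.1224 − (-0.7791))/√2 = 0.6375.
Condition B: z_P = (59.0 − 61.3)/9.8 = -0.2347; z_E = (2.84 − 4.18)/0.86 = -1.5581; E_B = (-0.2347 − (-1.5581))/√2 = 0.9358.
E_A − E_B = 0.6375 − 0.9358 = -0.2983 ≈ -0.30.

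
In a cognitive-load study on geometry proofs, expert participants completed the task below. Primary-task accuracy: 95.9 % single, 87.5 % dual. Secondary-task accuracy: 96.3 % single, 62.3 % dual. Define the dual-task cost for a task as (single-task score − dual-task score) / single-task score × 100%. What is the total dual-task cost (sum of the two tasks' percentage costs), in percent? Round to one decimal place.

44.1

Primary cost = (95.9 − 87.5) / 95.9 × 100% = 8.7591%.
Secondary cost = (96.3 − 62.3) / 96.3 × 100% = 35.3063%.
Total = 8.7591% + 35.3063% = 44.0654% ≈ 44.1%.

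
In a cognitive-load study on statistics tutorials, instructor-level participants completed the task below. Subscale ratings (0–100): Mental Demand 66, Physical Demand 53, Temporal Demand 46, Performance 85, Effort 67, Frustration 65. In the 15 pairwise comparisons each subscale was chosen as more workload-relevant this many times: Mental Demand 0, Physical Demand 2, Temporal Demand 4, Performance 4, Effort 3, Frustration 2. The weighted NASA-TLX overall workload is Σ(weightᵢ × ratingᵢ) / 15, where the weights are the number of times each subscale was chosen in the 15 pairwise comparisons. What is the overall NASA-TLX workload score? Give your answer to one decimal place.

The tallies are the weights (they sum to 15).
Weighted sum = 0·66 + 2·53 + 4·46 + 4·85 + 3·67 + 2·65
            = 0 + 106 + 184 + 340 + 201 + 130 = 961.
Overall workload = 961 / 15 = 64.0667 ≈ 64.1.

64.1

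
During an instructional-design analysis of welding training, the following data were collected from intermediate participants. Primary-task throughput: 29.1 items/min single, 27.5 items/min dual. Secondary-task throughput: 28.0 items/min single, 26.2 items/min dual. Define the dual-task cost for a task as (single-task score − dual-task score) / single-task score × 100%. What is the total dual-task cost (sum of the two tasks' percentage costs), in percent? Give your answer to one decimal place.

11.9

Primary cost = (29.1 − 27.5) / 29.1 × 100% = 5.4983%.
Secondary cost = (28.0 − 26.2) / 28.0 × 100% = 6.4286%.
Total = 5.4983% + 6.4286% = 11.9269% ≈ 11.9%.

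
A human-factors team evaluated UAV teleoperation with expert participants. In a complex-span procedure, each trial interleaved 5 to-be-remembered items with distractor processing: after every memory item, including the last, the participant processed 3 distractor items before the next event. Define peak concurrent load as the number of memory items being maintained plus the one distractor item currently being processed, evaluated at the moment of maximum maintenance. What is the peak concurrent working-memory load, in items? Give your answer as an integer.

6

Maintenance is greatest during the distractor(s) after memory item 5: all 5 memory items are being held.
One distractor item is concurrently being processed.
Peak concurrent load = 5 + 1 = 6 items.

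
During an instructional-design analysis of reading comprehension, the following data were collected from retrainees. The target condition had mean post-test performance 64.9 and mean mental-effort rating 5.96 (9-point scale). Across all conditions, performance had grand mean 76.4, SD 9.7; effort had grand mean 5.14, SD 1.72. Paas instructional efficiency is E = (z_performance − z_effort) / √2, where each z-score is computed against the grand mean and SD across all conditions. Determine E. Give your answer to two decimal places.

z_performance = (64.9 − 76.4) / 9.7 = -11.5000 / 9.7 = -1.1856.
z_effort = (5.96 − 5.14) / 1.72 = 0.8200 / 1.72 = 0.4767.
z_P − z_E = -1.1856 − 0.4767 = -1.6623.
E = -1.6623 / √2 = -1.6623 / 1.41421 = -1.1754 ≈ -1.18.

-1.18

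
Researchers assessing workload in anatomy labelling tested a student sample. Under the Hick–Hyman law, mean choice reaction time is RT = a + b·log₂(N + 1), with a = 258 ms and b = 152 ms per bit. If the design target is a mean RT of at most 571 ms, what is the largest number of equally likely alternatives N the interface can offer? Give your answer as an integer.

3

Set 258 + 152·log₂(N + 1) ≤ 571.
log₂(N + 1) ≤ (571 − 258) / 152 = 2.0592.
N + 1 ≤ 2^2.0592 = 4.1676.
N ≤ 3.1676, so the largest integer N is 3.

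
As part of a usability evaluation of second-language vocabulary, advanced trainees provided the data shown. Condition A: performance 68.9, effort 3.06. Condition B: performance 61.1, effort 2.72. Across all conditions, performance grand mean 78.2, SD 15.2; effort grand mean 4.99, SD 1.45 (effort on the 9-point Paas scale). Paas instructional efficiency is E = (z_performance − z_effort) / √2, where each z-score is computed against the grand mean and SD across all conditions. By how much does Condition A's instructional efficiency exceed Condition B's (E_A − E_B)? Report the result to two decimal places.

Condition A: z_P = (68.9 − 78.2)/15.2 = -0.6118; z_E = (3.06 − 4.99)/1.45 = -1.3310; E_A = (-0.6118 − (-1.3310))/√2 = 0.5086.
Condition B: z_P = (61.1 − 78.2)/15.2 = -1.1250; z_E = (2.72 − 4.99)/1.45 = -1.5655; E_B = (-1.1250 − (-1.5655))/√2 = 0.3115.
E_A − E_B = 0.5086 − 0.3115 = 0.1971 ≈ 0.20.

0.20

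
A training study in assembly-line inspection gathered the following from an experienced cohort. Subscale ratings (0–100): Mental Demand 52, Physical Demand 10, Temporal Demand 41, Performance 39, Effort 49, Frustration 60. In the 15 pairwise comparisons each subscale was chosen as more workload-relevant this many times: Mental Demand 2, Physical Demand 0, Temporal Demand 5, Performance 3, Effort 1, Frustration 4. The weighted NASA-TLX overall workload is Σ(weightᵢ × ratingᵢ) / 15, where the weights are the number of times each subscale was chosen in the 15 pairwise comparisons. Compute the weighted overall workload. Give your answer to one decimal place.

The tallies are the weights (they sum to 15).
Weighted sum = 2·52 + 0·10 + 5·41 + 3·39 + 1·49 + 4·60
            = 104 + 0 + 205 + 117 + 49 + 240 = 715.
Overall workload = 715 / 15 = 47.6667 ≈ 47.7.

47.7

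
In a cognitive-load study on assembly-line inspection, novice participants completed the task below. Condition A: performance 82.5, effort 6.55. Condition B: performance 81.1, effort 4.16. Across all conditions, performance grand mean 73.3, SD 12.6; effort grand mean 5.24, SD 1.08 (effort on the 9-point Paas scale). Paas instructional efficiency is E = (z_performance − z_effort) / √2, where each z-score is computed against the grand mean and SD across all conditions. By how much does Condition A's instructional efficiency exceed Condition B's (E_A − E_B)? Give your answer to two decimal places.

Condition A: z_P = (82.5 − 73.3)/12.6 = 0.7302; z_E = (6.55 − 5.24)/1.08 = 1.2130; E_A = (0.7302 − 1.2130)/√2 = -0.3414.
Condition B: z_P = (81.1 − 73.3)/12.6 = 0.6190; z_E = (4.16 − 5.24)/1.08 = -1.0000; E_B = (0.6190 − (-1.0000))/√2 = 1.1448.
E_A − E_B = -0.3414 − 1.1448 = -1.4862 ≈ -1.49.

-1.49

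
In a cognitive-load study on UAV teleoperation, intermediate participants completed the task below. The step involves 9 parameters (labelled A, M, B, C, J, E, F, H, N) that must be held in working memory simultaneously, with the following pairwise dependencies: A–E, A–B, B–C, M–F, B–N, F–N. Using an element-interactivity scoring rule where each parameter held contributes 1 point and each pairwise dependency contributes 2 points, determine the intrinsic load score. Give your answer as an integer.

21

Count of parameters held simultaneously: 9.
Count of pairwise dependencies listed: 6.
Element contribution: 9 × 1 = 9.
Interaction contribution: 6 × 2 = 12.
Intrinsic load = 9 + 12 = 21.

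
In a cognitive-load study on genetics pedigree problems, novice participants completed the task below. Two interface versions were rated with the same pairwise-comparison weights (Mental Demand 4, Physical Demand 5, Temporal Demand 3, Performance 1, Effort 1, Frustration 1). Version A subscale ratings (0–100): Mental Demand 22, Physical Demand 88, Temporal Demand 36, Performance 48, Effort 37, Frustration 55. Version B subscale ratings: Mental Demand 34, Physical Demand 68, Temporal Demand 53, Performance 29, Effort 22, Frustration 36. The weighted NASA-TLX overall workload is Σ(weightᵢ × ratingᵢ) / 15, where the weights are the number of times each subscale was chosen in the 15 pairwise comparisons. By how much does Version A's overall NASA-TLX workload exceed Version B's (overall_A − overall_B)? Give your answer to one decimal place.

3.6

Version A weighted sum = 4·22 + 5·88 + 3·36 + 1·48 + 1·37 + 1·55 = 88 + 440 + 108 + 48 + 37 + 55 = 776; overall_A = 776/15 = 51.7333.
Version B weighted sum = 4·34 + 5·68 + 3·53 + 1·29 + 1·22 + 1·36 = 136 + 340 + 159 + 29 + 22 + 36 = 722; overall_B = 722/15 = 48.1333.
Difference = 51.7333 − 48.1333 = 3.6000 ≈ 3.6.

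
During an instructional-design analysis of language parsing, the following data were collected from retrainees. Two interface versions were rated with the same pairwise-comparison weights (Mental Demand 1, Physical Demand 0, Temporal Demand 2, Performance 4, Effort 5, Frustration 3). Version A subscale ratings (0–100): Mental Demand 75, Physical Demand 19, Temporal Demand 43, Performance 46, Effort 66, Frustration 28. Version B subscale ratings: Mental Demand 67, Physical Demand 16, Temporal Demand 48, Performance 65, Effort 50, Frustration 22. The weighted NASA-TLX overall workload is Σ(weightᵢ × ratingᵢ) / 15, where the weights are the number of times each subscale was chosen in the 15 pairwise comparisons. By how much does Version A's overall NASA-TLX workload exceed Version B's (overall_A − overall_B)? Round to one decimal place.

1.3

Version A weighted sum = 1·75 + 0·19 + 2·43 + 4·46 + 5·66 + 3·28 = 75 + 0 + 86 + 184 + 330 + 84 = 759; overall_A = 759/15 = 50.6000.
Version B weighted sum = 1·67 + 0·16 + 2·48 + 4·65 + 5·50 + 3·22 = 67 + 0 + 96 + 260 + 250 + 66 = 739; overall_B = 739/15 = 49.2667.
Difference = 50.6000 − 49.2667 = 1.3333 ≈ 1.3.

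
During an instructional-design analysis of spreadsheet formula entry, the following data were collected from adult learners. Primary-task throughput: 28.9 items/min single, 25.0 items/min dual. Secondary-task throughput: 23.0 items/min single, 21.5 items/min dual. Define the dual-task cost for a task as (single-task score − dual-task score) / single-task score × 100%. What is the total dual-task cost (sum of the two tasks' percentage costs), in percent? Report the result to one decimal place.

20.0

Primary cost = (28.9 − 25.0) / 28.9 × 100% = 13.4948%.
Secondary cost = (23.0 − 21.5) / 23.0 × 100% = 6.5217%.
Total = 13.4948% + 6.5217% = 20.0165% ≈ 20.0%.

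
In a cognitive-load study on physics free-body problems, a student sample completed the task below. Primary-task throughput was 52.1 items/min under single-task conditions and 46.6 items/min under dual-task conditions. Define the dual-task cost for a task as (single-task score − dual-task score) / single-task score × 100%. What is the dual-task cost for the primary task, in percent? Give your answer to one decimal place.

Cost = (52.1 − 46.6) / 52.1 × 100%
     = 5.5000 / 52.1 × 100% = 10.5566%.
≈ 10.6%.

10.6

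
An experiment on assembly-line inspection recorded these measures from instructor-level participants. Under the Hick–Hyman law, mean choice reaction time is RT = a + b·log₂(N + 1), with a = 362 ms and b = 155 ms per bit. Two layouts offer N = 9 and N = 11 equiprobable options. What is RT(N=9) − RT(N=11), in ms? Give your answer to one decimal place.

RT(9) = 362 + 155·log₂(10) = 362 + 155·3.3219 = 876.8945 ms.
RT(11) = 362 + 155·log₂(12) = 362 + 155·3.5850 = 917.6750 ms.
Difference = 876.8945 − 917.6750 = -40.7805 ≈ -40.8 ms.

-40.8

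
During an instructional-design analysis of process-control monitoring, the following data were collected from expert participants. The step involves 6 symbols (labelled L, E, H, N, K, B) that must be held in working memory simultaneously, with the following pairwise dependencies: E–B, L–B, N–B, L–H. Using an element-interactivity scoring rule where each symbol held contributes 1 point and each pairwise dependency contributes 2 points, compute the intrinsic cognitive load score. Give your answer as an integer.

Count of symbols held simultaneously: 6.
Count of pairwise dependencies listed: 4.
Element contribution: 6 × 1 = 6.
Interaction contribution: 4 × 2 = 8.
Intrinsic load = 6 + 8 = 14.

14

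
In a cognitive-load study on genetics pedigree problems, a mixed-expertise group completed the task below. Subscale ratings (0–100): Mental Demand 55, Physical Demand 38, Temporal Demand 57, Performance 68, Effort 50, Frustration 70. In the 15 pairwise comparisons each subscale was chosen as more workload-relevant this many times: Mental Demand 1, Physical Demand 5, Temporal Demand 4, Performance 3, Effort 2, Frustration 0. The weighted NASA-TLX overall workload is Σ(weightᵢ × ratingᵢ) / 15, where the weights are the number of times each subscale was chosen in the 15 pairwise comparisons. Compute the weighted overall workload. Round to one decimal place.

The tallies are the weights (they sum to 15).
Weighted sum = 1·55 + 5·38 + 4·57 + 3·68 + 2·50 + 0·70
            = 55 + 190 + 228 + 204 + 100 + 0 = 777.
Overall workload = 777 / 15 = 51.8000 ≈ 51.8.

51.8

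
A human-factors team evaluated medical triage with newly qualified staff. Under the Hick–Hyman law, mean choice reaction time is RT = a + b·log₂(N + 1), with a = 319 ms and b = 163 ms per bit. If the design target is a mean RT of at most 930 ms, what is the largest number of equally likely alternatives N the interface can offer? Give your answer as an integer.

Set 319 + 163·log₂(N + 1) ≤ 930.
log₂(N + 1) ≤ (930 − 319) / 163 = 3.7485.
N + 1 ≤ 2^3.7485 = 13.4404.
N ≤ 12.4404, so the largest integer N is 12.

12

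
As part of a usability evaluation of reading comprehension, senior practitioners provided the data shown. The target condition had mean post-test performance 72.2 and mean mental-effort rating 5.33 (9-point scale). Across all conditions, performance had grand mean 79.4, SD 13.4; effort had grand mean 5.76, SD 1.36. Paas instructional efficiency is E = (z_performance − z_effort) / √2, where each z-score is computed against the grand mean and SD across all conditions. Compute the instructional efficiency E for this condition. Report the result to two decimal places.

-0.16

z_performance = (72.2 − 79.4) / 13.4 = -7.2000 / 13.4 = -0.5373.
z_effort = (5.33 − 5.76) / 1.36 = -0.4300 / 1.36 = -0.3162.
z_P − z_E = -0.5373 − (-0.3162) = -0.2211.
E = -0.2211 / √2 = -0.2211 / 1.41421 = -0.1563 ≈ -0.16.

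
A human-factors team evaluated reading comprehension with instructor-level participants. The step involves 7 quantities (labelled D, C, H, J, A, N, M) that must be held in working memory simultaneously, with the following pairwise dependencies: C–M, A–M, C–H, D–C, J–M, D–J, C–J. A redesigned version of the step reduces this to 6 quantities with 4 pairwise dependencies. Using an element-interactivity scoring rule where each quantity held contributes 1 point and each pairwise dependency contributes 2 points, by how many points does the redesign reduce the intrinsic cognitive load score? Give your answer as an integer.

7

Original: 7 × 1 + 7 × 2 = 7 + 14 = 21.
Redesigned: 6 × 1 + 4 × 2 = 6 + 8 = 14.
Reduction = 21 − 14 = 7.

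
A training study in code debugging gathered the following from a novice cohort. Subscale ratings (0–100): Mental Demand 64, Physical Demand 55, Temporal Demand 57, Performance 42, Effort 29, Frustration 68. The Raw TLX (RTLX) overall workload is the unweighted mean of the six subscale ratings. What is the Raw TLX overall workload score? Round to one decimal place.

52.5

Sum of ratings = 64 + 55 + 57 + 42 + 29 + 68 = 315.
RTLX = 315 / 6 = 52.5000 ≈ 52.5.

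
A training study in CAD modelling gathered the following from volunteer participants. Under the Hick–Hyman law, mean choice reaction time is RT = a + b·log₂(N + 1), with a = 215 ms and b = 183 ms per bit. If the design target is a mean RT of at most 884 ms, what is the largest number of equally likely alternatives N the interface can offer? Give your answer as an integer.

11

Set 215 + 183·log₂(N + 1) ≤ 884.
log₂(N + 1) ≤ (884 − 215) / 183 = 3.6557.
N + 1 ≤ 2^3.6557 = 12.6030.
N ≤ 11.6030, so the largest integer N is 11.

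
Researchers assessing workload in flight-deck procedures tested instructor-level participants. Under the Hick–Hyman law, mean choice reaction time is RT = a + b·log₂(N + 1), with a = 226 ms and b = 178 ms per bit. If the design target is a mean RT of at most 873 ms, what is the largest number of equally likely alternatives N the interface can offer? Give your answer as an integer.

11

Set 226 + 178·log₂(N + 1) ≤ 873.
log₂(N + 1) ≤ (873 − 226) / 178 = 3.6348.
N + 1 ≤ 2^3.6348 = 12.4218.
N ≤ 11.4218, so the largest integer N is 11.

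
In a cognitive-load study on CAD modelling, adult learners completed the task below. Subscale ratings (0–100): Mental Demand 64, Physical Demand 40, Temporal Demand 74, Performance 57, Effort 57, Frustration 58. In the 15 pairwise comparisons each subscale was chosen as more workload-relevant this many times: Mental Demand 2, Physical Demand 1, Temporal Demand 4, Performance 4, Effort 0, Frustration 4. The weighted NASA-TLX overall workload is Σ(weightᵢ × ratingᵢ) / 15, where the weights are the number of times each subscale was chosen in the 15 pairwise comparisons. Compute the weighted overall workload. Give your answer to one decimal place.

The tallies are the weights (they sum to 15).
Weighted sum = 2·64 + 1·40 + 4·74 + 4·57 + 0·57 + 4·58
            = 128 + 40 + 296 + 228 + 0 + 232 = 924.
Overall workload = 924 / 15 = 61.6000 ≈ 61.6.

61.6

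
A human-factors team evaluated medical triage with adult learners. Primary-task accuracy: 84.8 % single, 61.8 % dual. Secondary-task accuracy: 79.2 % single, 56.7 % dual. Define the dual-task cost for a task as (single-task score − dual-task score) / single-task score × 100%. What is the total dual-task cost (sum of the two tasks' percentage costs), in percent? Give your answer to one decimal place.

Primary cost = (84.8 − 61.8) / 84.8 × 100% = 27.1226%.
Secondary cost = (79.2 − 56.7) / 79.2 × 100% = 28.4091%.
Total = 27.1226% + 28.4091% = 55.5317% ≈ 55.5%.

55.5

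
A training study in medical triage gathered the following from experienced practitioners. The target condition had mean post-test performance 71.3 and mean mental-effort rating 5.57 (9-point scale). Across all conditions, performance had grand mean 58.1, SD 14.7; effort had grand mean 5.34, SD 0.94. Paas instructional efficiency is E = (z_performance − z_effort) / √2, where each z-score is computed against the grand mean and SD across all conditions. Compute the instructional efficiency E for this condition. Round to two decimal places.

z_performance = (71.3 − 58.1) / 14.7 = 13.2000 / 14.7 = 0.8980.
z_effort = (5.57 − 5.34) / 0.94 = 0.2300 / 0.94 = 0.2447.
z_P − z_E = 0.8980 − 0.2447 = 0.6533.
E = 0.6533 / √2 = 0.6533 / 1.41421 = 0.4620 ≈ 0.46.

0.46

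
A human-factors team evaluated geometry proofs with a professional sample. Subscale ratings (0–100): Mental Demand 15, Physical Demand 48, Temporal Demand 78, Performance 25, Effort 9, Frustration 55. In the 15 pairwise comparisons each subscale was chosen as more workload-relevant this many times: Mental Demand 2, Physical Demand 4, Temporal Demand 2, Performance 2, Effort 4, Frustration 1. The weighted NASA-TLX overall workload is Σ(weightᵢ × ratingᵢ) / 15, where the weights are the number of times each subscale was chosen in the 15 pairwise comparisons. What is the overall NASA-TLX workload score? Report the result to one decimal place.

34.6

The tallies are the weights (they sum to 15).
Weighted sum = 2·15 + 4·48 + 2·78 + 2·25 + 4·9 + 1·55
            = 30 + 192 + 156 + 50 + 36 + 55 = 519.
Overall workload = 519 / 15 = 34.6000 ≈ 34.6.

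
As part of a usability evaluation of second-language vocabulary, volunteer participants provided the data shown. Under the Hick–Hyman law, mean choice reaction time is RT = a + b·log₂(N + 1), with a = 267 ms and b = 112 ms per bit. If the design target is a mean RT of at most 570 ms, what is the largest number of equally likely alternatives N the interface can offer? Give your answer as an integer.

Set 267 + 112·log₂(N + 1) ≤ 570.
log₂(N + 1) ≤ (570 − 267) / 112 = 2.7054.
N + 1 ≤ 2^2.7054 = 6.5224.
N ≤ 5.5224, so the largest integer N is 5.

5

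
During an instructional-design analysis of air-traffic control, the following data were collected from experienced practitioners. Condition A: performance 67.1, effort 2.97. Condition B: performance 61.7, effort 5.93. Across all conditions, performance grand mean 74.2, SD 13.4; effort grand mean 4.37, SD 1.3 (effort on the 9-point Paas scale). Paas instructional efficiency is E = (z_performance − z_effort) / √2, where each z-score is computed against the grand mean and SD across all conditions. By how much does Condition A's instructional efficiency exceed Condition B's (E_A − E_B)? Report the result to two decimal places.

1.89

Condition A: z_P = (67.1 − 74.2)/13.4 = -0.5299; z_E = (2.97 − 4.37)/1.3 = -1.0769; E_A = (-0.5299 − (-1.0769))/√2 = 0.3868.
Condition B: z_P = (61.7 − 74.2)/13.4 = -0.9328; z_E = (5.93 − 4.37)/1.3 = 1.2000; E_B = (-0.9328 − 1.2000)/√2 = -1.5081.
E_A − E_B = 0.3868 − (-1.5081) = 1.8949 ≈ 1.89.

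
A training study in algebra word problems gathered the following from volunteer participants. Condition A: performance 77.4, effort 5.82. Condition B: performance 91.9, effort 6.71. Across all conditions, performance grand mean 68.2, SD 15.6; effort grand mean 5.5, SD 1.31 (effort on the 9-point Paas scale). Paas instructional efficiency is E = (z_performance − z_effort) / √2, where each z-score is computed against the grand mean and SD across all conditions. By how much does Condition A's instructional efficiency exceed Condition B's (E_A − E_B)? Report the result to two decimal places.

Condition A: z_P = (77.4 − 68.2)/15.6 = 0.5897; z_E = (5.82 − 5.5)/1.31 = 0.2443; E_A = (0.5897 − 0.2443)/√2 = 0.2442.
Condition B: z_P = (91.9 − 68.2)/15.6 = 1.5192; z_E = (6.71 − 5.5)/1.31 = 0.9237; E_B = (1.5192 − 0.9237)/√2 = 0.4211.
E_A − E_B = 0.2442 − 0.4211 = -0.1769 ≈ -0.18.

-0.18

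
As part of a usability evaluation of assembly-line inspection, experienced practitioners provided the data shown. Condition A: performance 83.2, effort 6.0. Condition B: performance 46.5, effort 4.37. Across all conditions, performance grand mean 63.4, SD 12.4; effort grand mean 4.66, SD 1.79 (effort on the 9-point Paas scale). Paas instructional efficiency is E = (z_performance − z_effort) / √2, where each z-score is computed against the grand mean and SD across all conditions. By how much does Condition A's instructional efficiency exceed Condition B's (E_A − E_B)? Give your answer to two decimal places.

Condition A: z_P = (83.2 − 63.4)/12.4 = 1.5968; z_E = (6.0 − 4.66)/1.79 = 0.7486; E_A = (1.5968 − 0.7486)/√2 = 0.5998.
Condition B: z_P = (46.5 − 63.4)/12.4 = -1.3629; z_E = (4.37 − 4.66)/1.79 = -0.1620; E_B = (-1.3629 − (-0.1620))/√2 = -0.8492.
E_A − E_B = 0.5998 − (-0.8492) = 1.4490 ≈ 1.45.

1.45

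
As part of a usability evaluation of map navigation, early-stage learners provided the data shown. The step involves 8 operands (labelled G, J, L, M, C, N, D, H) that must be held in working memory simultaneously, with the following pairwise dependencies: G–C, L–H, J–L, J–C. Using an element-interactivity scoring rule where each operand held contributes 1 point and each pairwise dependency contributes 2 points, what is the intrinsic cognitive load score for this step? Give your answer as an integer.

Count of operands held simultaneously: 8.
Count of pairwise dependencies listed: 4.
Element contribution: 8 × 1 = 8.
Interaction contribution: 4 × 2 = 8.
Intrinsic load = 8 + 8 = 16.

16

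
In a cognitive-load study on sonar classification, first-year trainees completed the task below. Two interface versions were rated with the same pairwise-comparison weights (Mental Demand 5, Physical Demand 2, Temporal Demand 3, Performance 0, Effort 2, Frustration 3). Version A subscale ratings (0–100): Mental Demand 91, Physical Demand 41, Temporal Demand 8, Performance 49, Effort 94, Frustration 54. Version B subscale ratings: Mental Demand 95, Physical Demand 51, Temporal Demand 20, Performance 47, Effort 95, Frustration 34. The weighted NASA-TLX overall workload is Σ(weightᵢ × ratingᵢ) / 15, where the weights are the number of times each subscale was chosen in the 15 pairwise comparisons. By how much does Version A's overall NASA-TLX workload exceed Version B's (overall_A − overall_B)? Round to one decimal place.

Version A weighted sum = 5·91 + 2·41 + 3·8 + 0·49 + 2·94 + 3·54 = 455 + 82 + 24 + 0 + 188 + 162 = 911; overall_A = 911/15 = 60.7333.
Version B weighted sum = 5·95 + 2·51 + 3·20 + 0·47 + 2·95 + 3·34 = 475 + 102 + 60 + 0 + 190 + 102 = 929; overall_B = 929/15 = 61.9333.
Difference = 60.7333 − 61.9333 = -1.2000 ≈ -1.2.

-1.2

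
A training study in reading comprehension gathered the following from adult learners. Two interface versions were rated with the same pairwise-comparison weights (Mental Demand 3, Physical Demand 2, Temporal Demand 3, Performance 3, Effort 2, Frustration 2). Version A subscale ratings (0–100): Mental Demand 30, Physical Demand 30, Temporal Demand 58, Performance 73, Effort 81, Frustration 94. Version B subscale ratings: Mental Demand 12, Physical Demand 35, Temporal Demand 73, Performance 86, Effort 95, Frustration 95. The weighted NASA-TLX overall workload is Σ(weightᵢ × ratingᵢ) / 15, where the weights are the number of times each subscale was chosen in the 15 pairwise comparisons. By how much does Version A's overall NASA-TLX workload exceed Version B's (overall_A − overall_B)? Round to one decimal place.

Version A weighted sum = 3·30 + 2·30 + 3·58 + 3·73 + 2·81 + 2·94 = 90 + 60 + 174 + 219 + 162 + 188 = 893; overall_A = 893/15 = 59.5333.
Version B weighted sum = 3·12 + 2·35 + 3·73 + 3·86 + 2·95 + 2·95 = 36 + 70 + 219 + 258 + 190 + 190 = 963; overall_B = 963/15 = 64.2000.
Difference = 59.5333 − 64.2000 = -4.6667 ≈ -4.7.

-4.7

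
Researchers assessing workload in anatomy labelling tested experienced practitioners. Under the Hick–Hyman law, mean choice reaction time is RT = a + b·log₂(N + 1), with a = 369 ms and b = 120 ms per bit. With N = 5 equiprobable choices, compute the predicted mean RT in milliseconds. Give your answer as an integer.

679

log₂(5 + 1) = log₂(6) = 2.5850.
RT = 369 + 120 × 2.5850 = 369 + 310.2000 = 679.2000 ms.
≈ 679 ms.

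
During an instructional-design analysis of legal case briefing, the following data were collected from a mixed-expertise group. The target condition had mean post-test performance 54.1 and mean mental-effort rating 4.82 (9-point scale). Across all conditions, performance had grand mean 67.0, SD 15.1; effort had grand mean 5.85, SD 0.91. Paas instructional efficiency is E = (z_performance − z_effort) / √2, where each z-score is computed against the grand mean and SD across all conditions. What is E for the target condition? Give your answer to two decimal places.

z_performance = (54.1 − 67.0) / 15.1 = -12.9000 / 15.1 = -0.8543.
z_effort = (4.82 − 5.85) / 0.91 = -1.0300 / 0.91 = -1.1319.
z_P − z_E = -0.8543 − (-1.1319) = 0.2776.
E = 0.2776 / √2 = 0.2776 / 1.41421 = 0.1963 ≈ 0.20.

0.20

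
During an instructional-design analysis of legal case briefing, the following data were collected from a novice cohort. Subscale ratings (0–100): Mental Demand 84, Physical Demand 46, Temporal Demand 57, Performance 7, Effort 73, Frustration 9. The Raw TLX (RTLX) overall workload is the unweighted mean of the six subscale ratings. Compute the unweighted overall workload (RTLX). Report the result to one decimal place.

Sum of ratings = 84 + 46 + 57 + 7 + 73 + 9 = 276.
RTLX = 276 / 6 = 46.0000 ≈ 46.0.

46.0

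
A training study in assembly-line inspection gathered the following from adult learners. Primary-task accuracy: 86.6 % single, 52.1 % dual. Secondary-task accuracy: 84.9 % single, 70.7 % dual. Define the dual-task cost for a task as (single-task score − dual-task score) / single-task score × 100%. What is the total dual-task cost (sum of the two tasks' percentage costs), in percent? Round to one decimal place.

56.6

Primary cost = (86.6 − 52.1) / 86.6 × 100% = 39.8383%.
Secondary cost = (84.9 − 70.7) / 84.9 × 100% = 16.7256%.
Total = 39.8383% + 16.7256% = 56.5639% ≈ 56.6%.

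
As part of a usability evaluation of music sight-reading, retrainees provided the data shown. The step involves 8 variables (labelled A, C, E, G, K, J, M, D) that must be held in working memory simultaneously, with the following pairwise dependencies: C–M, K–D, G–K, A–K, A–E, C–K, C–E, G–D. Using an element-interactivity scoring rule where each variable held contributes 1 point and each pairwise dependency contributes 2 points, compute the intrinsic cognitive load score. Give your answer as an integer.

Count of variables held simultaneously: 8.
Count of pairwise dependencies listed: 8.
Element contribution: 8 × 1 = 8.
Interaction contribution: 8 × 2 = 16.
Intrinsic load = 8 + 16 = 24.

24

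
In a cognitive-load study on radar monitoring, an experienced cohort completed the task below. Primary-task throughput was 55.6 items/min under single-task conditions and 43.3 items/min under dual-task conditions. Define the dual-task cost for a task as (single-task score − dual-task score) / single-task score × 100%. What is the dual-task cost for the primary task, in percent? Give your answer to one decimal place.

Cost = (55.6 − 43.3) / 55.6 × 100%
     = 12.3000 / 55.6 × 100% = 22.1223%.
≈ 22.1%.

22.1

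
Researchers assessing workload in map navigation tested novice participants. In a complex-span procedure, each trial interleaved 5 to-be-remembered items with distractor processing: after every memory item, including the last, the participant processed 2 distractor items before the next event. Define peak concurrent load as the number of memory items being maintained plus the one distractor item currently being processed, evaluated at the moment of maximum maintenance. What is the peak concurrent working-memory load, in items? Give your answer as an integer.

6

Maintenance is greatest during the distractor(s) after memory item 5: all 5 memory items are being held.
One distractor item is concurrently being processed.
Peak concurrent load = 5 + 1 = 6 items.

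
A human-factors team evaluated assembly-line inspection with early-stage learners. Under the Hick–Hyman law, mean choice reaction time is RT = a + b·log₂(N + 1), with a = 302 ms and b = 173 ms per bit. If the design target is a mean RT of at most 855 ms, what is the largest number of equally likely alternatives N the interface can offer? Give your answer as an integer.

8

Set 302 + 173·log₂(N + 1) ≤ 855.
log₂(N + 1) ≤ (855 − 302) / 173 = 3.1965.
N + 1 ≤ 2^3.1965 = 9.1673.
N ≤ 8.1673, so the largest integer N is 8.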